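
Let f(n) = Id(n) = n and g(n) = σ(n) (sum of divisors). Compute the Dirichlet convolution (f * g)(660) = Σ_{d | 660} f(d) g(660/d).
(Id * σ)(660) = 30107

Divisors of 660: [1, 2, 3, 4, 5, 6, 10, 11, 12, 15, 20, 22, 30, 33, 44, 55, 60, 66, 110, 132, 165, 220, 330, 660]. For each d | 660:
  d = 1: Id(1) · σ(660/1) = 1 · 2016 = 2016
  d = 2: Id(2) · σ(660/2) = 2 · 864 = 1728
  d = 3: Id(3) · σ(660/3) = 3 · 504 = 1512
  d = 4: Id(4) · σ(660/4) = 4 · 288 = 1152
  d = 5: Id(5) · σ(660/5) = 5 · 336 = 1680
  d = 6: Id(6) · σ(660/6) = 6 · 216 = 1296
  d = 10: Id(10) · σ(660/10) = 10 · 144 = 1440
  d = 11: Id(11) · σ(660/11) = 11 · 168 = 1848
  d = 12: Id(12) · σ(660/12) = 12 · 72 = 864
  d = 15: Id(15) · σ(660/15) = 15 · 84 = 1260
  d = 20: Id(20) · σ(660/20) = 20 · 48 = 960
  d = 22: Id(22) · σ(660/22) = 22 · 72 = 1584
  d = 30: Id(30) · σ(660/30) = 30 · 36 = 1080
  d = 33: Id(33) · σ(660/33) = 33 · 42 = 1386
  d = 44: Id(44) · σ(660/44) = 44 · 24 = 1056
  d = 55: Id(55) · σ(660/55) = 55 · 28 = 1540
  d = 60: Id(60) · σ(660/60) = 60 · 12 = 720
  d = 66: Id(66) · σ(660/66) = 66 · 18 = 1188
  d = 110: Id(110) · σ(660/110) = 110 · 12 = 1320
  d = 132: Id(132) · σ(660/132) = 132 · 6 = 792
  d = 165: Id(165) · σ(660/165) = 165 · 7 = 1155
  d = 220: Id(220) · σ(660/220) = 220 · 4 = 880
  d = 330: Id(330) · σ(660/330) = 330 · 3 = 990
  d = 660: Id(660) · σ(660/660) = 660 · 1 = 660
Summing: (Id * σ)(660) = 2016 + 1728 + 1512 + 1152 + 1680 + 1296 + 1440 + 1848 + 864 + 1260 + 960 + 1584 + 1080 + 1386 + 1056 + 1540 + 720 + 1188 + 1320 + 792 + 1155 + 880 + 990 + 660 = 30107.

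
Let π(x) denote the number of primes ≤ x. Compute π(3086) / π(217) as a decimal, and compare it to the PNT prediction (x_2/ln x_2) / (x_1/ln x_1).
π(3086)/π(217) = 441/47 ≈ 9.3830;  PNT prediction ≈ 9.5224.

π(217) = 47 and π(3086) = 441, so π(3086)/π(217) ≈ 9.3830. The PNT-predicted ratio is (3086/ln(3086)) / (217/ln(217)) ≈ 9.5224. The two agree to within a few percent, as expected.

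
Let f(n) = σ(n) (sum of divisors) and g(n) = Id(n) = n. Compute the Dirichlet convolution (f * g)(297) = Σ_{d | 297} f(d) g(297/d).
(σ * Id)(297) = 3266

Divisors of 297: [1, 3, 9, 11, 27, 33, 99, 297]. For each d | 297:
  d = 1: σ(1) · Id(297/1) = 1 · 297 = 297
  d = 3: σ(3) · Id(297/3) = 4 · 99 = 396
  d = 9: σ(9) · Id(297/9) = 13 · 33 = 429
  d = 11: σ(11) · Id(297/11) = 12 · 27 = 324
  d = 27: σ(27) · Id(297/27) = 40 · 11 = 440
  d = 33: σ(33) · Id(297/33) = 48 · 9 = 432
  d = 99: σ(99) · Id(297/99) = 156 · 3 = 468
  d = 297: σ(297) · Id(297/297) = 480 · 1 = 480
Summing: (σ * Id)(297) = 297 + 396 + 429 + 324 + 440 + 432 + 468 + 480 = 3266.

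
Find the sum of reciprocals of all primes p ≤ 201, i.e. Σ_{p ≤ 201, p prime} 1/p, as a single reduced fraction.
Σ 1/p = 15202313841027497739047080375538859939135227730139536997746371469607707132833646367/7799922041683461553249199106329813876687996789903550945093032474868511536164700810

π(201) = 46, so the primes ≤ 201 are [2, 3, 5, 7, 11, 13, 17, 19, 23, 29, 31, 37, 41, 43, 47, 53, 59, 61, 67, 71, 73, 79, 83, 89, 97, 101, 103, 107, 109, 113, 127, 131, 137, 139, 149, 151, 157, 163, 167, 173, 179, 181, 191, 193, 197, 199]. Summing 1/p over these primes: 15202313841027497739047080375538859939135227730139536997746371469607707132833646367/7799922041683461553249199106329813876687996789903550945093032474868511536164700810 ≈ 1.9490. Mertens estimate ln ln(201) + 0.2615 ≈ 1.9298.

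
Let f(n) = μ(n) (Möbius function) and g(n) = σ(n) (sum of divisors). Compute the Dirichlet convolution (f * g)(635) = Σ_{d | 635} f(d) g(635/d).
(μ * σ)(635) = 635

Divisors of 635: [1, 5, 127, 635]. For each d | 635:
  d = 1: μ(1) · σ(635/1) = 1 · 768 = 768
  d = 5: μ(5) · σ(635/5) = -1 · 128 = -128
  d = 127: μ(127) · σ(635/127) = -1 · 6 = -6
  d = 635: μ(635) · σ(635/635) = 1 · 1 = 1
Summing: (μ * σ)(635) = 768 + -128 + -6 + 1 = 635.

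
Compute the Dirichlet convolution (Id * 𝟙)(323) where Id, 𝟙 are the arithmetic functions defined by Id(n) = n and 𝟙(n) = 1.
(Id * 𝟙)(323) = 360

Divisors of 323: [1, 17, 19, 323]. For each d | 323:
  d = 1: Id(1) · 𝟙(323/1) = 1 · 1 = 1
  d = 17: Id(17) · 𝟙(323/17) = 17 · 1 = 17
  d = 19: Id(19) · 𝟙(323/19) = 19 · 1 = 19
  d = 323: Id(323) · 𝟙(323/323) = 323 · 1 = 323
Summing: (Id * 𝟙)(323) = 1 + 17 + 19 + 323 = 360.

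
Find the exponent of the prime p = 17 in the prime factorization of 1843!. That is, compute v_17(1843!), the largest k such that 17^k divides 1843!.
v_17(1843!) = 114

Legendre's formula: v_p(n!) = Σ_{k ≥ 1} ⌊n / p^k⌋. For p = 17, n = 1843, the terms are:
  ⌊1843/17^1⌋ = ⌊1843/17⌋ = 108
  ⌊1843/17^2⌋ = ⌊1843/289⌋ = 6
(the next term ⌊1843/17^3⌋ = 0, terminating the sum). Summing: v_17(1843!) = 108 + 6 = 114.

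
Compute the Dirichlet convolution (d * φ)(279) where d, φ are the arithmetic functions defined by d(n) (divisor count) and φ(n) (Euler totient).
(d * φ)(279) = 416

Divisors of 279: [1, 3, 9, 31, 93, 279]. For each d | 279:
  d = 1: d(1) · φ(279/1) = 1 · 180 = 180
  d = 3: d(3) · φ(279/3) = 2 · 60 = 120
  d = 9: d(9) · φ(279/9) = 3 · 30 = 90
  d = 31: d(31) · φ(279/31) = 2 · 6 = 12
  d = 93: d(93) · φ(279/93) = 4 · 2 = 8
  d = 279: d(279) · φ(279/279) = 6 · 1 = 6
Summing: (d * φ)(279) = 180 + 120 + 90 + 12 + 8 + 6 = 416.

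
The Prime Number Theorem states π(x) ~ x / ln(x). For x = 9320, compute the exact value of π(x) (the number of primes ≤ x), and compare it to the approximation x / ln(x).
π(9320) = 1153;  x/ln(x) ≈ 1019.70;  relative error ≈ 11.56%.

Directly count primes up to 9320: π(9320) = 1153. The PNT approximation gives 9320/ln(9320) ≈ 9320/9.13992 ≈ 1019.70. Relative error (π(x) − x/ln(x)) / π(x) ≈ 11.56%; the approximation is known to undercount slightly (Li(x) is a better estimate).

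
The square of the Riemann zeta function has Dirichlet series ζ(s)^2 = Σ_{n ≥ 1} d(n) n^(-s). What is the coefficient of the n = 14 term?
d(14) = 4

ζ(s)^2 = (Σ 1/m^s)(Σ 1/k^s). The coefficient of 1/n^s in the product is the number of ordered pairs (m, k) with mk = n, which equals d(n). For n = 14, divisors are [1, 2, 7, 14], so d(14) = 4.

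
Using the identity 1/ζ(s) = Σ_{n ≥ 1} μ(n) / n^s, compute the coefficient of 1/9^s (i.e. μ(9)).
μ(9) = 0

Factor n = 9 = 3^2. μ(n) = 0 if any exponent ≥ 2 (not squarefree); otherwise μ(n) = (−1)^{ω(n)} where ω(n) is the number of distinct prime factors. Applying: μ(9) = 0.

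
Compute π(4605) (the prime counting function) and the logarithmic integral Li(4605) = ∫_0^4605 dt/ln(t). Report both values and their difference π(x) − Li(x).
π(4605) = 623;  Li(4605) ≈ 637.68;  π(x) − Li(x) ≈ -14.68.

Direct count of primes ≤ 4605 gives π(4605) = 623. Numerical evaluation of the logarithmic integral gives Li(4605) ≈ 637.68. The difference π(x) − Li(x) ≈ -14.68 is typically negative for small/moderate x (Li(x) overestimates), though Littlewood's theorem shows this sign changes infinitely often.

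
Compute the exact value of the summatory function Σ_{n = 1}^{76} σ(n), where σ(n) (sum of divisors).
Σ_{n ≤ 76} σ(n) = 4784

Compute σ(n) for each 1 ≤ n ≤ 76: σ(1) = 1, σ(2) = 3, σ(3) = 4, σ(4) = 7, σ(5) = 6, σ(6) = 12, σ(7) = 8, σ(8) = 15, σ(9) = 13, σ(10) = 18, σ(11) = 12, σ(12) = 28, σ(13) = 14, σ(14) = 24, σ(15) = 24, σ(16) = 31, σ(17) = 18, σ(18) = 39, σ(19) = 20, σ(20) = 42, σ(21) = 32, σ(22) = 36, σ(23) = 24, σ(24) = 60, σ(25) = 31, σ(26) = 42, σ(27) = 40, σ(28) = 56, σ(29) = 30, σ(30) = 72, σ(31) = 32, σ(32) = 63, σ(33) = 48, σ(34) = 54, σ(35) = 48, σ(36) = 91, σ(37) = 38, σ(38) = 60, σ(39) = 56, σ(40) = 90, σ(41) = 42, σ(42) = 96, σ(43) = 44, σ(44) = 84, σ(45) = 78, σ(46) = 72, σ(47) = 48, σ(48) = 124, σ(49) = 57, σ(50) = 93, σ(51) = 72, σ(52) = 98, σ(53) = 54, σ(54) = 120, σ(55) = 72, σ(56) = 120, σ(57) = 80, σ(58) = 90, σ(59) = 60, σ(60) = 168, σ(61) = 62, σ(62) = 96, σ(63) = 104, σ(64) = 127, σ(65) = 84, σ(66) = 144, σ(67) = 68, σ(68) = 126, σ(69) = 96, σ(70) = 144, σ(71) = 72, σ(72) = 195, σ(73) = 74, σ(74) = 114, σ(75) = 124, σ(76) = 140. Summing all 76 values: 4784. (Average order: Σ_{n ≤ x} σ(n) ~ (π²/12) x². For x = 76, (π²/12)·76² ≈ 4750.57.)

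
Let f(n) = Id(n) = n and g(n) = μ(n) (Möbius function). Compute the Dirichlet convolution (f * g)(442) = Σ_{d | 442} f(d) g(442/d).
(Id * μ)(442) = 192

Divisors of 442: [1, 2, 13, 17, 26, 34, 221, 442]. For each d | 442:
  d = 1: Id(1) · μ(442/1) = 1 · -1 = -1
  d = 2: Id(2) · μ(442/2) = 2 · 1 = 2
  d = 13: Id(13) · μ(442/13) = 13 · 1 = 13
  d = 17: Id(17) · μ(442/17) = 17 · 1 = 17
  d = 26: Id(26) · μ(442/26) = 26 · -1 = -26
  d = 34: Id(34) · μ(442/34) = 34 · -1 = -34
  d = 221: Id(221) · μ(442/221) = 221 · -1 = -221
  d = 442: Id(442) · μ(442/442) = 442 · 1 = 442
Summing: (Id * μ)(442) = -1 + 2 + 13 + 17 + -26 + -34 + -221 + 442 = 192.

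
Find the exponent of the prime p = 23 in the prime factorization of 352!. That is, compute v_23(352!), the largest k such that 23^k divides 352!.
v_23(352!) = 15

Legendre's formula: v_p(n!) = Σ_{k ≥ 1} ⌊n / p^k⌋. For p = 23, n = 352, the terms are:
  ⌊352/23^1⌋ = ⌊352/23⌋ = 15
(the next term ⌊352/23^2⌋ = 0, terminating the sum). Summing: v_23(352!) = 15 = 15.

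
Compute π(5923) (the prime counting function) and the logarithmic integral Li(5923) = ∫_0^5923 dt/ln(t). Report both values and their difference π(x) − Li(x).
π(5923) = 778;  Li(5923) ≈ 791.56;  π(x) − Li(x) ≈ -13.56.

Direct count of primes ≤ 5923 gives π(5923) = 778. Numerical evaluation of the logarithmic integral gives Li(5923) ≈ 791.56. The difference π(x) − Li(x) ≈ -13.56 is typically negative for small/moderate x (Li(x) overestimates), though Littlewood's theorem shows this sign changes infinitely often.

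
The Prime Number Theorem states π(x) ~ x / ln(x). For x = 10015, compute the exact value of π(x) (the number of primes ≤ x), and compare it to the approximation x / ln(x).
π(10015) = 1231;  x/ln(x) ≈ 1087.19;  relative error ≈ 11.68%.

Directly count primes up to 10015: π(10015) = 1231. The PNT approximation gives 10015/ln(10015) ≈ 10015/9.21184 ≈ 1087.19. Relative error (π(x) − x/ln(x)) / π(x) ≈ 11.68%; the approximation is known to undercount slightly (Li(x) is a better estimate).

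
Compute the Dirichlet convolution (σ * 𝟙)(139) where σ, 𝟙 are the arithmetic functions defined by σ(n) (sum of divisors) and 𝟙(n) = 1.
(σ * 𝟙)(139) = 141

Divisors of 139: [1, 139]. For each d | 139:
  d = 1: σ(1) · 𝟙(139/1) = 1 · 1 = 1
  d = 139: σ(139) · 𝟙(139/139) = 140 · 1 = 140
Summing: (σ * 𝟙)(139) = 1 + 140 = 141.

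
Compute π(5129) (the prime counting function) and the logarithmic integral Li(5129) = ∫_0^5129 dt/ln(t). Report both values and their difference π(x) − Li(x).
π(5129) = 685;  Li(5129) ≈ 699.40;  π(x) − Li(x) ≈ -14.40.

Direct count of primes ≤ 5129 gives π(5129) = 685. Numerical evaluation of the logarithmic integral gives Li(5129) ≈ 699.40. The difference π(x) − Li(x) ≈ -14.40 is typically negative for small/moderate x (Li(x) overestimates), though Littlewood's theorem shows this sign changes infinitely often.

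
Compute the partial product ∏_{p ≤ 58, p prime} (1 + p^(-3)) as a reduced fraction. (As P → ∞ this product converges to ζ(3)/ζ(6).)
∏ = 1193284353855226596885466673602596175872/1009953283877483663098780766542609340885

The primes p ≤ 58 are [2, 3, 5, 7, 11, 13, 17, 19, 23, 29, 31, 37, 41, 43, 47, 53]. For each, (1 + 1/p^3) = (p^3 + 1)/p^3. Multiplying these fractions over p ∈ [2, 3, 5, 7, 11, 13, 17, 19, 23, 29, 31, 37, 41, 43, 47, 53] gives 1193284353855226596885466673602596175872/1009953283877483663098780766542609340885. (In the limit P → ∞ this tends to ζ(3)/ζ(6).)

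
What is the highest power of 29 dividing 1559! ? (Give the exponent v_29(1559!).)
v_29(1559!) = 54

Legendre's formula: v_p(n!) = Σ_{k ≥ 1} ⌊n / p^k⌋. For p = 29, n = 1559, the terms are:
  ⌊1559/29^1⌋ = ⌊1559/29⌋ = 53
  ⌊1559/29^2⌋ = ⌊1559/841⌋ = 1
(the next term ⌊1559/29^3⌋ = 0, terminating the sum). Summing: v_29(1559!) = 53 + 1 = 54.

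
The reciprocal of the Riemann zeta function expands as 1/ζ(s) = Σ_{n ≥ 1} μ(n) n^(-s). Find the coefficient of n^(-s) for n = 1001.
μ(1001) = -1

Factor n = 1001 = 7 · 11 · 13. μ(n) = 0 if any exponent ≥ 2 (not squarefree); otherwise μ(n) = (−1)^{ω(n)} where ω(n) is the number of distinct prime factors. Applying: μ(1001) = -1.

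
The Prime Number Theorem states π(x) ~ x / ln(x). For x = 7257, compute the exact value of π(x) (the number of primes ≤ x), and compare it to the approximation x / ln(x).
π(7257) = 928;  x/ln(x) ≈ 816.34;  relative error ≈ 12.03%.

Directly count primes up to 7257: π(7257) = 928. The PNT approximation gives 7257/ln(7257) ≈ 7257/8.88972 ≈ 816.34. Relative error (π(x) − x/ln(x)) / π(x) ≈ 12.03%; the approximation is known to undercount slightly (Li(x) is a better estimate).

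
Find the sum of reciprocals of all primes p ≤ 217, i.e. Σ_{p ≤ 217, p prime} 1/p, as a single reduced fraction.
Σ 1/p = 3215488142498485484492183158345029261034221047849345857469577412562094716564064084247/1645783550795210387735581011435590727981167322669649249414629852197255934130751870910

π(217) = 47, so the primes ≤ 217 are [2, 3, 5, 7, 11, 13, 17, 19, 23, 29, 31, 37, 41, 43, 47, 53, 59, 61, 67, 71, 73, 79, 83, 89, 97, 101, 103, 107, 109, 113, 127, 131, 137, 139, 149, 151, 157, 163, 167, 173, 179, 181, 191, 193, 197, 199, 211]. Summing 1/p over these primes: 3215488142498485484492183158345029261034221047849345857469577412562094716564064084247/1645783550795210387735581011435590727981167322669649249414629852197255934130751870910 ≈ 1.9538. Mertens estimate ln ln(217) + 0.2615 ≈ 1.9442.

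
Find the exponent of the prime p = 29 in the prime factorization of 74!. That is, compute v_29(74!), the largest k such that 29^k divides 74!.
v_29(74!) = 2

Legendre's formula: v_p(n!) = Σ_{k ≥ 1} ⌊n / p^k⌋. For p = 29, n = 74, the terms are:
  ⌊74/29^1⌋ = ⌊74/29⌋ = 2
(the next term ⌊74/29^2⌋ = 0, terminating the sum). Summing: v_29(74!) = 2 = 2.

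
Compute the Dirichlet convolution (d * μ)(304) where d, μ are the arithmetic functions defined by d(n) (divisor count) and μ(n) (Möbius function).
(d * μ)(304) = 1

Divisors of 304: [1, 2, 4, 8, 16, 19, 38, 76, 152, 304]. For each d | 304:
  d = 1: d(1) · μ(304/1) = 1 · 0 = 0
  d = 2: d(2) · μ(304/2) = 2 · 0 = 0
  d = 4: d(4) · μ(304/4) = 3 · 0 = 0
  d = 8: d(8) · μ(304/8) = 4 · 1 = 4
  d = 16: d(16) · μ(304/16) = 5 · -1 = -5
  d = 19: d(19) · μ(304/19) = 2 · 0 = 0
  d = 38: d(38) · μ(304/38) = 4 · 0 = 0
  d = 76: d(76) · μ(304/76) = 6 · 0 = 0
  d = 152: d(152) · μ(304/152) = 8 · -1 = -8
  d = 304: d(304) · μ(304/304) = 10 · 1 = 10
Summing: (d * μ)(304) = 0 + 0 + 0 + 4 + -5 + 0 + 0 + 0 + -8 + 10 = 1.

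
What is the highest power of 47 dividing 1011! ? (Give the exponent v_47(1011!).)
v_47(1011!) = 21

Legendre's formula: v_p(n!) = Σ_{k ≥ 1} ⌊n / p^k⌋. For p = 47, n = 1011, the terms are:
  ⌊1011/47^1⌋ = ⌊1011/47⌋ = 21
(the next term ⌊1011/47^2⌋ = 0, terminating the sum). Summing: v_47(1011!) = 21 = 21.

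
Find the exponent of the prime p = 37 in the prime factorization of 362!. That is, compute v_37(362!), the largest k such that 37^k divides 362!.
v_37(362!) = 9

Legendre's formula: v_p(n!) = Σ_{k ≥ 1} ⌊n / p^k⌋. For p = 37, n = 362, the terms are:
  ⌊362/37^1⌋ = ⌊362/37⌋ = 9
(the next term ⌊362/37^2⌋ = 0, terminating the sum). Summing: v_37(362!) = 9 = 9.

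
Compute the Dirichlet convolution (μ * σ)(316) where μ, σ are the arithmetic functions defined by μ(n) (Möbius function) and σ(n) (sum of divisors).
(μ * σ)(316) = 316

Divisors of 316: [1, 2, 4, 79, 158, 316]. For each d | 316:
  d = 1: μ(1) · σ(316/1) = 1 · 560 = 560
  d = 2: μ(2) · σ(316/2) = -1 · 240 = -240
  d = 4: μ(4) · σ(316/4) = 0 · 80 = 0
  d = 79: μ(79) · σ(316/79) = -1 · 7 = -7
  d = 158: μ(158) · σ(316/158) = 1 · 3 = 3
  d = 316: μ(316) · σ(316/316) = 0 · 1 = 0
Summing: (μ * σ)(316) = 560 + -240 + 0 + -7 + 3 + 0 = 316.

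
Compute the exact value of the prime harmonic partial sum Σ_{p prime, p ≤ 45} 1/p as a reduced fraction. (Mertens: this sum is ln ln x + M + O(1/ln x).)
Σ 1/p = 21460568175640361/13082761331670030

π(45) = 14, so the primes ≤ 45 are [2, 3, 5, 7, 11, 13, 17, 19, 23, 29, 31, 37, 41, 43]. Summing 1/p over these primes: 21460568175640361/13082761331670030 ≈ 1.6404. Mertens estimate ln ln(45) + 0.2615 ≈ 1.5983.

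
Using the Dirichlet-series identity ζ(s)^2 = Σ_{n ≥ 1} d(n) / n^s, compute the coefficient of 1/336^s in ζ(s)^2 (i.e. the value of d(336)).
d(336) = 20

ζ(s)^2 = (Σ 1/m^s)(Σ 1/k^s). The coefficient of 1/n^s in the product is the number of ordered pairs (m, k) with mk = n, which equals d(n). For n = 336, divisors are [1, 2, 3, 4, 6, 7, 8, 12, 14, 16, 21, 24, 28, 42, 48, 56, 84, 112, 168, 336], so d(336) = 20.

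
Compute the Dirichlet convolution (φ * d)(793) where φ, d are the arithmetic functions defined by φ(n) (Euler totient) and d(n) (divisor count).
(φ * d)(793) = 868

Divisors of 793: [1, 13, 61, 793]. For each d | 793:
  d = 1: φ(1) · d(793/1) = 1 · 4 = 4
  d = 13: φ(13) · d(793/13) = 12 · 2 = 24
  d = 61: φ(61) · d(793/61) = 60 · 2 = 120
  d = 793: φ(793) · d(793/793) = 720 · 1 = 720
Summing: (φ * d)(793) = 4 + 24 + 120 + 720 = 868.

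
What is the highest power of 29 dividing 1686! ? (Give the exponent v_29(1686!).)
v_29(1686!) = 60

Legendre's formula: v_p(n!) = Σ_{k ≥ 1} ⌊n / p^k⌋. For p = 29, n = 1686, the terms are:
  ⌊1686/29^1⌋ = ⌊1686/29⌋ = 58
  ⌊1686/29^2⌋ = ⌊1686/841⌋ = 2
(the next term ⌊1686/29^3⌋ = 0, terminating the sum). Summing: v_29(1686!) = 58 + 2 = 60.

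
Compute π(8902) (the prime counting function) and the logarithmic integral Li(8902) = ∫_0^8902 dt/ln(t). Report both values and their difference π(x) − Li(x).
π(8902) = 1108;  Li(8902) ≈ 1126.18;  π(x) − Li(x) ≈ -18.18.

Direct count of primes ≤ 8902 gives π(8902) = 1108. Numerical evaluation of the logarithmic integral gives Li(8902) ≈ 1126.18. The difference π(x) − Li(x) ≈ -18.18 is typically negative for small/moderate x (Li(x) overestimates), though Littlewood's theorem shows this sign changes infinitely often.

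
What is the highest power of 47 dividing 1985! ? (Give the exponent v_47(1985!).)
v_47(1985!) = 42

Legendre's formula: v_p(n!) = Σ_{k ≥ 1} ⌊n / p^k⌋. For p = 47, n = 1985, the terms are:
  ⌊1985/47^1⌋ = ⌊1985/47⌋ = 42
(the next term ⌊1985/47^2⌋ = 0, terminating the sum). Summing: v_47(1985!) = 42 = 42.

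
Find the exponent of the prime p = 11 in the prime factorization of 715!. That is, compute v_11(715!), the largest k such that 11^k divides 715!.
v_11(715!) = 70

Legendre's formula: v_p(n!) = Σ_{k ≥ 1} ⌊n / p^k⌋. For p = 11, n = 715, the terms are:
  ⌊715/11^1⌋ = ⌊715/11⌋ = 65
  ⌊715/11^2⌋ = ⌊715/121⌋ = 5
(the next term ⌊715/11^3⌋ = 0, terminating the sum). Summing: v_11(715!) = 65 + 5 = 70.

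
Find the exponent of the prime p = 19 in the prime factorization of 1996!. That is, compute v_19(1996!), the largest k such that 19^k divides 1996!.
v_19(1996!) = 110

Legendre's formula: v_p(n!) = Σ_{k ≥ 1} ⌊n / p^k⌋. For p = 19, n = 1996, the terms are:
  ⌊1996/19^1⌋ = ⌊1996/19⌋ = 105
  ⌊1996/19^2⌋ = ⌊1996/361⌋ = 5
(the next term ⌊1996/19^3⌋ = 0, terminating the sum). Summing: v_19(1996!) = 105 + 5 = 110.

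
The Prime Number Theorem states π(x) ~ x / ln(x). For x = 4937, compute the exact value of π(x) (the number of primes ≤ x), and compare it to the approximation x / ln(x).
π(4937) = 660;  x/ln(x) ≈ 580.52;  relative error ≈ 12.04%.

Directly count primes up to 4937: π(4937) = 660. The PNT approximation gives 4937/ln(4937) ≈ 4937/8.50451 ≈ 580.52. Relative error (π(x) − x/ln(x)) / π(x) ≈ 12.04%; the approximation is known to undercount slightly (Li(x) is a better estimate).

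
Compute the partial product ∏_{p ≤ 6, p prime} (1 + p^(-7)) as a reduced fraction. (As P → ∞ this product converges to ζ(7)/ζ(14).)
∏ = 306266941/303750000

The primes p ≤ 6 are [2, 3, 5]. For each, (1 + 1/p^7) = (p^7 + 1)/p^7. Multiplying these fractions over p ∈ [2, 3, 5] gives 306266941/303750000. (In the limit P → ∞ this tends to ζ(7)/ζ(14).)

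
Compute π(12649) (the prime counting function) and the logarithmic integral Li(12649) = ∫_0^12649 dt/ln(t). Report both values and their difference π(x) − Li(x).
π(12649) = 1511;  Li(12649) ≈ 1530.00;  π(x) − Li(x) ≈ -19.00.

Direct count of primes ≤ 12649 gives π(12649) = 1511. Numerical evaluation of the logarithmic integral gives Li(12649) ≈ 1530.00. The difference π(x) − Li(x) ≈ -19.00 is typically negative for small/moderate x (Li(x) overestimates), though Littlewood's theorem shows this sign changes infinitely often.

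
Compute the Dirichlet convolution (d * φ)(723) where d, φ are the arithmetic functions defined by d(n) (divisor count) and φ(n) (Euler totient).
(d * φ)(723) = 968

Divisors of 723: [1, 3, 241, 723]. For each d | 723:
  d = 1: d(1) · φ(723/1) = 1 · 480 = 480
  d = 3: d(3) · φ(723/3) = 2 · 240 = 480
  d = 241: d(241) · φ(723/241) = 2 · 2 = 4
  d = 723: d(723) · φ(723/723) = 4 · 1 = 4
Summing: (d * φ)(723) = 480 + 480 + 4 + 4 = 968.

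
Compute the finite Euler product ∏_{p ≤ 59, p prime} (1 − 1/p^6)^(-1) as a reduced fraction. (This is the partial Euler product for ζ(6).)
∏ = 4770739572296379656394863241102356173984421633090039451960419477648624277653925987495283/4689410829889825408368231882153932262030763270859585875623809572192922480840433054253056

The primes p ≤ 59 are [2, 3, 5, 7, 11, 13, 17, 19, 23, 29, 31, 37, 41, 43, 47, 53, 59]. For each prime, (1 − 1/p^6)^(-1) = p^6 / (p^6 − 1). The product is (1 − 1/2^6)^(-1), (1 − 1/3^6)^(-1), (1 − 1/5^6)^(-1), (1 − 1/7^6)^(-1), (1 − 1/11^6)^(-1), (1 − 1/13^6)^(-1), (1 − 1/17^6)^(-1), (1 − 1/19^6)^(-1), (1 − 1/23^6)^(-1), (1 − 1/29^6)^(-1), (1 − 1/31^6)^(-1), (1 − 1/37^6)^(-1), (1 − 1/41^6)^(-1), (1 − 1/43^6)^(-1), (1 − 1/47^6)^(-1), (1 − 1/53^6)^(-1), (1 − 1/59^6)^(-1) = ∏ p^6 / (p^6 − 1) = 4770739572296379656394863241102356173984421633090039451960419477648624277653925987495283/4689410829889825408368231882153932262030763270859585875623809572192922480840433054253056.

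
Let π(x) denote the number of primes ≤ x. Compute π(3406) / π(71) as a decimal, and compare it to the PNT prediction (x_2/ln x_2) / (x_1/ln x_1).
π(3406)/π(71) = 478/20 ≈ 23.9000;  PNT prediction ≈ 25.1422.

π(71) = 20 and π(3406) = 478, so π(3406)/π(71) ≈ 23.9000. The PNT-predicted ratio is (3406/ln(3406)) / (71/ln(71)) ≈ 25.1422. The two agree to within a few percent, as expected.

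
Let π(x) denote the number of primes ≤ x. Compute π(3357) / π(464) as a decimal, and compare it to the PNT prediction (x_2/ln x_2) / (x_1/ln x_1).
π(3357)/π(464) = 472/90 ≈ 5.2444;  PNT prediction ≈ 5.4714.

π(464) = 90 and π(3357) = 472, so π(3357)/π(464) ≈ 5.2444. The PNT-predicted ratio is (3357/ln(3357)) / (464/ln(464)) ≈ 5.4714. The two agree to within a few percent, as expected.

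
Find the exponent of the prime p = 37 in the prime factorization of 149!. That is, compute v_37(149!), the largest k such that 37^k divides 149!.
v_37(149!) = 4

Legendre's formula: v_p(n!) = Σ_{k ≥ 1} ⌊n / p^k⌋. For p = 37, n = 149, the terms are:
  ⌊149/37^1⌋ = ⌊149/37⌋ = 4
(the next term ⌊149/37^2⌋ = 0, terminating the sum). Summing: v_37(149!) = 4 = 4.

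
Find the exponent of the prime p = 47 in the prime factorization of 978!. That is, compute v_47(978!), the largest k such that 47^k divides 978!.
v_47(978!) = 20

Legendre's formula: v_p(n!) = Σ_{k ≥ 1} ⌊n / p^k⌋. For p = 47, n = 978, the terms are:
  ⌊978/47^1⌋ = ⌊978/47⌋ = 20
(the next term ⌊978/47^2⌋ = 0, terminating the sum). Summing: v_47(978!) = 20 = 20.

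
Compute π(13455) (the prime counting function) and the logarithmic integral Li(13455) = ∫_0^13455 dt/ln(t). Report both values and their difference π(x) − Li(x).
π(13455) = 1594;  Li(13455) ≈ 1615.05;  π(x) − Li(x) ≈ -21.05.

Direct count of primes ≤ 13455 gives π(13455) = 1594. Numerical evaluation of the logarithmic integral gives Li(13455) ≈ 1615.05. The difference π(x) − Li(x) ≈ -21.05 is typically negative for small/moderate x (Li(x) overestimates), though Littlewood's theorem shows this sign changes infinitely often.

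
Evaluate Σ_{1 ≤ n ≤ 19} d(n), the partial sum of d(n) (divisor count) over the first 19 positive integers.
Σ_{n ≤ 19} d(n) = 60

Compute d(n) for each 1 ≤ n ≤ 19: d(1) = 1, d(2) = 2, d(3) = 2, d(4) = 3, d(5) = 2, d(6) = 4, d(7) = 2, d(8) = 4, d(9) = 3, d(10) = 4, d(11) = 2, d(12) = 6, d(13) = 2, d(14) = 4, d(15) = 4, d(16) = 5, d(17) = 2, d(18) = 6, d(19) = 2. Summing all 19 values: 60. (Dirichlet's divisor formula: Σ_{n ≤ x} d(n) = x ln(x) + (2γ − 1) x + O(√x). For x = 19, the asymptotic estimate is ≈ 58.88.)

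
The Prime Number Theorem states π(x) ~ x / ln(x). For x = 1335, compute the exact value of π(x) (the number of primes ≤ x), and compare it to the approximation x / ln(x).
π(1335) = 217;  x/ln(x) ≈ 185.50;  relative error ≈ 14.52%.

Directly count primes up to 1335: π(1335) = 217. The PNT approximation gives 1335/ln(1335) ≈ 1335/7.19669 ≈ 185.50. Relative error (π(x) − x/ln(x)) / π(x) ≈ 14.52%; the approximation is known to undercount slightly (Li(x) is a better estimate).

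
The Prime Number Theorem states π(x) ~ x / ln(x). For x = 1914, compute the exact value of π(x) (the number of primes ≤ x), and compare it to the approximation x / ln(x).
π(1914) = 293;  x/ln(x) ≈ 253.28;  relative error ≈ 13.56%.

Directly count primes up to 1914: π(1914) = 293. The PNT approximation gives 1914/ln(1914) ≈ 1914/7.55695 ≈ 253.28. Relative error (π(x) − x/ln(x)) / π(x) ≈ 13.56%; the approximation is known to undercount slightly (Li(x) is a better estimate).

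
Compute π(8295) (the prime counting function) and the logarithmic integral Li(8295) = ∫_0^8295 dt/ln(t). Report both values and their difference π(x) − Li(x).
π(8295) = 1041;  Li(8295) ≈ 1059.17;  π(x) − Li(x) ≈ -18.17.

Direct count of primes ≤ 8295 gives π(8295) = 1041. Numerical evaluation of the logarithmic integral gives Li(8295) ≈ 1059.17. The difference π(x) − Li(x) ≈ -18.17 is typically negative for small/moderate x (Li(x) overestimates), though Littlewood's theorem shows this sign changes infinitely often.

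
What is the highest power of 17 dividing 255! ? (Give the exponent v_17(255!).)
v_17(255!) = 15

Legendre's formula: v_p(n!) = Σ_{k ≥ 1} ⌊n / p^k⌋. For p = 17, n = 255, the terms are:
  ⌊255/17^1⌋ = ⌊255/17⌋ = 15
(the next term ⌊255/17^2⌋ = 0, terminating the sum). Summing: v_17(255!) = 15 = 15.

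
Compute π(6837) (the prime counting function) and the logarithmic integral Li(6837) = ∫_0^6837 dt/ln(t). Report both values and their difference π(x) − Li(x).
π(6837) = 880;  Li(6837) ≈ 895.90;  π(x) − Li(x) ≈ -15.90.

Direct count of primes ≤ 6837 gives π(6837) = 880. Numerical evaluation of the logarithmic integral gives Li(6837) ≈ 895.90. The difference π(x) − Li(x) ≈ -15.90 is typically negative for small/moderate x (Li(x) overestimates), though Littlewood's theorem shows this sign changes infinitely often.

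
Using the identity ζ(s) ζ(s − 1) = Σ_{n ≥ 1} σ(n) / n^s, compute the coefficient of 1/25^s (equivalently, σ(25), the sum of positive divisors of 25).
σ(25) = 31

In the product (Σ m^0/m^s)(Σ k / k^s) = Σ (Σ_{d | n} d) / n^s, the coefficient of 1/n^s is σ(n) = Σ_{d | n} d. For n = 25, divisors are [1, 5, 25]; summing: σ(25) = 31.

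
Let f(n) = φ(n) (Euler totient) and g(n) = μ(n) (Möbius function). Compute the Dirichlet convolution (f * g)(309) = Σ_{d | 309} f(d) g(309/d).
(φ * μ)(309) = 101

Divisors of 309: [1, 3, 103, 309]. For each d | 309:
  d = 1: φ(1) · μ(309/1) = 1 · 1 = 1
  d = 3: φ(3) · μ(309/3) = 2 · -1 = -2
  d = 103: φ(103) · μ(309/103) = 102 · -1 = -102
  d = 309: φ(309) · μ(309/309) = 204 · 1 = 204
Summing: (φ * μ)(309) = 1 + -2 + -102 + 204 = 101.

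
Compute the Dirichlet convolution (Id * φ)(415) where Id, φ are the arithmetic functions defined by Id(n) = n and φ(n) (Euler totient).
(Id * φ)(415) = 1485

Divisors of 415: [1, 5, 83, 415]. For each d | 415:
  d = 1: Id(1) · φ(415/1) = 1 · 328 = 328
  d = 5: Id(5) · φ(415/5) = 5 · 82 = 410
  d = 83: Id(83) · φ(415/83) = 83 · 4 = 332
  d = 415: Id(415) · φ(415/415) = 415 · 1 = 415
Summing: (Id * φ)(415) = 328 + 410 + 332 + 415 = 1485.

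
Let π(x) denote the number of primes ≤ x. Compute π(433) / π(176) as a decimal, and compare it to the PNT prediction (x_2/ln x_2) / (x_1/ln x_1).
π(433)/π(176) = 84/40 ≈ 2.1000;  PNT prediction ≈ 2.0954.

π(176) = 40 and π(433) = 84, so π(433)/π(176) ≈ 2.1000. The PNT-predicted ratio is (433/ln(433)) / (176/ln(176)) ≈ 2.0954. The two agree to within a few percent, as expected.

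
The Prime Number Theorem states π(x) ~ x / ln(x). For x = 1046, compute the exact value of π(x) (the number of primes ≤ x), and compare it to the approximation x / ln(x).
π(1046) = 175;  x/ln(x) ≈ 150.44;  relative error ≈ 14.03%.

Directly count primes up to 1046: π(1046) = 175. The PNT approximation gives 1046/ln(1046) ≈ 1046/6.95273 ≈ 150.44. Relative error (π(x) − x/ln(x)) / π(x) ≈ 14.03%; the approximation is known to undercount slightly (Li(x) is a better estimate).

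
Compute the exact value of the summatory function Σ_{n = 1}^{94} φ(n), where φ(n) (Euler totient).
Σ_{n ≤ 94} φ(n) = 2702

Compute φ(n) for each 1 ≤ n ≤ 94: φ(1) = 1, φ(2) = 1, φ(3) = 2, φ(4) = 2, φ(5) = 4, φ(6) = 2, φ(7) = 6, φ(8) = 4, φ(9) = 6, φ(10) = 4, φ(11) = 10, φ(12) = 4, φ(13) = 12, φ(14) = 6, φ(15) = 8, φ(16) = 8, φ(17) = 16, φ(18) = 6, φ(19) = 18, φ(20) = 8, φ(21) = 12, φ(22) = 10, φ(23) = 22, φ(24) = 8, φ(25) = 20, φ(26) = 12, φ(27) = 18, φ(28) = 12, φ(29) = 28, φ(30) = 8, φ(31) = 30, φ(32) = 16, φ(33) = 20, φ(34) = 16, φ(35) = 24, φ(36) = 12, φ(37) = 36, φ(38) = 18, φ(39) = 24, φ(40) = 16, φ(41) = 40, φ(42) = 12, φ(43) = 42, φ(44) = 20, φ(45) = 24, φ(46) = 22, φ(47) = 46, φ(48) = 16, φ(49) = 42, φ(50) = 20, φ(51) = 32, φ(52) = 24, φ(53) = 52, φ(54) = 18, φ(55) = 40, φ(56) = 24, φ(57) = 36, φ(58) = 28, φ(59) = 58, φ(60) = 16, φ(61) = 60, φ(62) = 30, φ(63) = 36, φ(64) = 32, φ(65) = 48, φ(66) = 20, φ(67) = 66, φ(68) = 32, φ(69) = 44, φ(70) = 24, φ(71) = 70, φ(72) = 24, φ(73) = 72, φ(74) = 36, φ(75) = 40, φ(76) = 36, φ(77) = 60, φ(78) = 24, φ(79) = 78, φ(80) = 32, φ(81) = 54, φ(82) = 40, φ(83) = 82, φ(84) = 24, φ(85) = 64, φ(86) = 42, φ(87) = 56, φ(88) = 40, φ(89) = 88, φ(90) = 24, φ(91) = 72, φ(92) = 44, φ(93) = 60, φ(94) = 46. Summing all 94 values: 2702. (Average order: Σ_{n ≤ x} φ(n) ~ (3/π²) x². For x = 94, (3/π²)·94² ≈ 2685.82.)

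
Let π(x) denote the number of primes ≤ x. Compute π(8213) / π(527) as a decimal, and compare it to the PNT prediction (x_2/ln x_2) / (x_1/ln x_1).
π(8213)/π(527) = 1029/99 ≈ 10.3939;  PNT prediction ≈ 10.8361.

π(527) = 99 and π(8213) = 1029, so π(8213)/π(527) ≈ 10.3939. The PNT-predicted ratio is (8213/ln(8213)) / (527/ln(527)) ≈ 10.8361. The two agree to within a few percent, as expected.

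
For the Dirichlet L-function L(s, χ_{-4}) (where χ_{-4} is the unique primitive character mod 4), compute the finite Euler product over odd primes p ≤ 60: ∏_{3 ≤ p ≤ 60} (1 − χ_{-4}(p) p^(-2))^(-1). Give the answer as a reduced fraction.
∏ = 21166213940439075800336462671/23105733135420641771520000000

The odd primes p ≤ 60 are [3, 5, 7, 11, 13, 17, 19, 23, 29, 31, 37, 41, 43, 47, 53, 59]. For each, χ(p) = 1 if p ≡ 1 mod 4, χ(p) = −1 if p ≡ 3 mod 4. Taking (1 − χ(p)/p^2)^(-1) = p^2/(p^2 − χ(p)): (1 − (-1)/3^2)^(-1) · (1 − (1)/5^2)^(-1) · (1 − (-1)/7^2)^(-1) · (1 − (-1)/11^2)^(-1) · (1 − (1)/13^2)^(-1) · (1 − (1)/17^2)^(-1) · (1 − (-1)/19^2)^(-1) · (1 − (-1)/23^2)^(-1) · (1 − (1)/29^2)^(-1) · (1 − (-1)/31^2)^(-1) · (1 − (1)/37^2)^(-1) · (1 − (1)/41^2)^(-1) · (1 − (-1)/43^2)^(-1) · (1 − (-1)/47^2)^(-1) · (1 − (1)/53^2)^(-1) · (1 − (-1)/59^2)^(-1) = 21166213940439075800336462671/23105733135420641771520000000.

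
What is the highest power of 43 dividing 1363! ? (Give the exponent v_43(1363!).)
v_43(1363!) = 31

Legendre's formula: v_p(n!) = Σ_{k ≥ 1} ⌊n / p^k⌋. For p = 43, n = 1363, the terms are:
  ⌊1363/43^1⌋ = ⌊1363/43⌋ = 31
(the next term ⌊1363/43^2⌋ = 0, terminating the sum). Summing: v_43(1363!) = 31 = 31.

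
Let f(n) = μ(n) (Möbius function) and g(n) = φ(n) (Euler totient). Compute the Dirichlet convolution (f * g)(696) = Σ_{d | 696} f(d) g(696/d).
(μ * φ)(696) = 54

Divisors of 696: [1, 2, 3, 4, 6, 8, 12, 24, 29, 58, 87, 116, 174, 232, 348, 696]. For each d | 696:
  d = 1: μ(1) · φ(696/1) = 1 · 224 = 224
  d = 2: μ(2) · φ(696/2) = -1 · 112 = -112
  d = 3: μ(3) · φ(696/3) = -1 · 112 = -112
  d = 4: μ(4) · φ(696/4) = 0 · 56 = 0
  d = 6: μ(6) · φ(696/6) = 1 · 56 = 56
  d = 8: μ(8) · φ(696/8) = 0 · 56 = 0
  d = 12: μ(12) · φ(696/12) = 0 · 28 = 0
  d = 24: μ(24) · φ(696/24) = 0 · 28 = 0
  d = 29: μ(29) · φ(696/29) = -1 · 8 = -8
  d = 58: μ(58) · φ(696/58) = 1 · 4 = 4
  d = 87: μ(87) · φ(696/87) = 1 · 4 = 4
  d = 116: μ(116) · φ(696/116) = 0 · 2 = 0
  d = 174: μ(174) · φ(696/174) = -1 · 2 = -2
  d = 232: μ(232) · φ(696/232) = 0 · 2 = 0
  d = 348: μ(348) · φ(696/348) = 0 · 1 = 0
  d = 696: μ(696) · φ(696/696) = 0 · 1 = 0
Summing: (μ * φ)(696) = 224 + -112 + -112 + 0 + 56 + 0 + 0 + 0 + -8 + 4 + 4 + 0 + -2 + 0 + 0 + 0 = 54.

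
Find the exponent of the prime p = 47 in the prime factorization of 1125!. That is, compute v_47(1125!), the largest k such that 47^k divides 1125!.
v_47(1125!) = 23

Legendre's formula: v_p(n!) = Σ_{k ≥ 1} ⌊n / p^k⌋. For p = 47, n = 1125, the terms are:
  ⌊1125/47^1⌋ = ⌊1125/47⌋ = 23
(the next term ⌊1125/47^2⌋ = 0, terminating the sum). Summing: v_47(1125!) = 23 = 23.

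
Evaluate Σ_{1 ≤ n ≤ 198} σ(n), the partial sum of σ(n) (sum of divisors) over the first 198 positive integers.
Σ_{n ≤ 198} σ(n) = 32379

Compute σ(n) for each 1 ≤ n ≤ 198: σ(1) = 1, σ(2) = 3, σ(3) = 4, σ(4) = 7, σ(5) = 6, σ(6) = 12, σ(7) = 8, σ(8) = 15, σ(9) = 13, σ(10) = 18, σ(11) = 12, σ(12) = 28, σ(13) = 14, σ(14) = 24, σ(15) = 24, σ(16) = 31, σ(17) = 18, σ(18) = 39, σ(19) = 20, σ(20) = 42, σ(21) = 32, σ(22) = 36, σ(23) = 24, σ(24) = 60, σ(25) = 31, σ(26) = 42, σ(27) = 40, σ(28) = 56, σ(29) = 30, σ(30) = 72, σ(31) = 32, σ(32) = 63, σ(33) = 48, σ(34) = 54, σ(35) = 48, σ(36) = 91, σ(37) = 38, σ(38) = 60, σ(39) = 56, σ(40) = 90, σ(41) = 42, σ(42) = 96, σ(43) = 44, σ(44) = 84, σ(45) = 78, σ(46) = 72, σ(47) = 48, σ(48) = 124, σ(49) = 57, σ(50) = 93, σ(51) = 72, σ(52) = 98, σ(53) = 54, σ(54) = 120, σ(55) = 72, σ(56) = 120, σ(57) = 80, σ(58) = 90, σ(59) = 60, σ(60) = 168, σ(61) = 62, σ(62) = 96, σ(63) = 104, σ(64) = 127, σ(65) = 84, σ(66) = 144, σ(67) = 68, σ(68) = 126, σ(69) = 96, σ(70) = 144, σ(71) = 72, σ(72) = 195, σ(73) = 74, σ(74) = 114, σ(75) = 124, σ(76) = 140, σ(77) = 96, σ(78) = 168, σ(79) = 80, σ(80) = 186, σ(81) = 121, σ(82) = 126, σ(83) = 84, σ(84) = 224, σ(85) = 108, σ(86) = 132, σ(87) = 120, σ(88) = 180, σ(89) = 90, σ(90) = 234, σ(91) = 112, σ(92) = 168, σ(93) = 128, σ(94) = 144, σ(95) = 120, σ(96) = 252, σ(97) = 98, σ(98) = 171, σ(99) = 156, σ(100) = 217, σ(101) = 102, σ(102) = 216, σ(103) = 104, σ(104) = 210, σ(105) = 192, σ(106) = 162, σ(107) = 108, σ(108) = 280, σ(109) = 110, σ(110) = 216, σ(111) = 152, σ(112) = 248, σ(113) = 114, σ(114) = 240, σ(115) = 144, σ(116) = 210, σ(117) = 182, σ(118) = 180, σ(119) = 144, σ(120) = 360, σ(121) = 133, σ(122) = 186, σ(123) = 168, σ(124) = 224, σ(125) = 156, σ(126) = 312, σ(127) = 128, σ(128) = 255, σ(129) = 176, σ(130) = 252, σ(131) = 132, σ(132) = 336, σ(133) = 160, σ(134) = 204, σ(135) = 240, σ(136) = 270, σ(137) = 138, σ(138) = 288, σ(139) = 140, σ(140) = 336, σ(141) = 192, σ(142) = 216, σ(143) = 168, σ(144) = 403, σ(145) = 180, σ(146) = 222, σ(147) = 228, σ(148) = 266, σ(149) = 150, σ(150) = 372, σ(151) = 152, σ(152) = 300, σ(153) = 234, σ(154) = 288, σ(155) = 192, σ(156) = 392, σ(157) = 158, σ(158) = 240, σ(159) = 216, σ(160) = 378, σ(161) = 192, σ(162) = 363, σ(163) = 164, σ(164) = 294, σ(165) = 288, σ(166) = 252, σ(167) = 168, σ(168) = 480, σ(169) = 183, σ(170) = 324, σ(171) = 260, σ(172) = 308, σ(173) = 174, σ(174) = 360, σ(175) = 248, σ(176) = 372, σ(177) = 240, σ(178) = 270, σ(179) = 180, σ(180) = 546, σ(181) = 182, σ(182) = 336, σ(183) = 248, σ(184) = 360, σ(185) = 228, σ(186) = 384, σ(187) = 216, σ(188) = 336, σ(189) = 320, σ(190) = 360, σ(191) = 192, σ(192) = 508, σ(193) = 194, σ(194) = 294, σ(195) = 336, σ(196) = 399, σ(197) = 198, σ(198) = 468. Summing all 198 values: 32379. (Average order: Σ_{n ≤ x} σ(n) ~ (π²/12) x². For x = 198, (π²/12)·198² ≈ 32244.00.)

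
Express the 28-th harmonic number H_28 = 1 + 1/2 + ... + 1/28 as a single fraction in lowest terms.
H_28 = 315404588903/80313433200

Direct summation: H_28 = 1 + 1/2 + ... + 1/28. The least common denominator is lcm(1, ..., 28) = 80313433200; over this denominator the numerator is 80313433200 + 40156716600 + 26771144400 + 20078358300 + 16062686640 + 13385572200 + 11473347600 + 10039179150 + 8923714800 + 8031343320 + 7301221200 + 6692786100 + 6177956400 + 5736673800 + 5354228880 + 5019589575 + 4724319600 + 4461857400 + 4227022800 + 4015671660 + 3824449200 + 3650610600 + 3491888400 + 3346393050 + 3212537328 + 3088978200 + 2974571600 + 2868336900 = 315404588903, so H_28 = 315404588903/80313433200 (already in lowest terms) ≈ 3.92717. (The PNT-adjacent estimate ln(28) + γ ≈ 3.90942 matches within O(1/n).)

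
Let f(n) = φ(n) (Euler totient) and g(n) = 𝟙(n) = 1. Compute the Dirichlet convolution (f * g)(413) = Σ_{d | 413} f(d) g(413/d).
(φ * 𝟙)(413) = 413

Divisors of 413: [1, 7, 59, 413]. For each d | 413:
  d = 1: φ(1) · 𝟙(413/1) = 1 · 1 = 1
  d = 7: φ(7) · 𝟙(413/7) = 6 · 1 = 6
  d = 59: φ(59) · 𝟙(413/59) = 58 · 1 = 58
  d = 413: φ(413) · 𝟙(413/413) = 348 · 1 = 348
Summing: (φ * 𝟙)(413) = 1 + 6 + 58 + 348 = 413.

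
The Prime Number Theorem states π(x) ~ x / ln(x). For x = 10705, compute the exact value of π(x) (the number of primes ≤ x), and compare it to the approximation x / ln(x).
π(10705) = 1304;  x/ln(x) ≈ 1153.75;  relative error ≈ 11.52%.

Directly count primes up to 10705: π(10705) = 1304. The PNT approximation gives 10705/ln(10705) ≈ 10705/9.27847 ≈ 1153.75. Relative error (π(x) − x/ln(x)) / π(x) ≈ 11.52%; the approximation is known to undercount slightly (Li(x) is a better estimate).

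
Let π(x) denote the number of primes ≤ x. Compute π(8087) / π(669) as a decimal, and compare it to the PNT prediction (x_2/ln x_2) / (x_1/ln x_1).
π(8087)/π(669) = 1016/121 ≈ 8.3967;  PNT prediction ≈ 8.7401.

π(669) = 121 and π(8087) = 1016, so π(8087)/π(669) ≈ 8.3967. The PNT-predicted ratio is (8087/ln(8087)) / (669/ln(669)) ≈ 8.7401. The two agree to within a few percent, as expected.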